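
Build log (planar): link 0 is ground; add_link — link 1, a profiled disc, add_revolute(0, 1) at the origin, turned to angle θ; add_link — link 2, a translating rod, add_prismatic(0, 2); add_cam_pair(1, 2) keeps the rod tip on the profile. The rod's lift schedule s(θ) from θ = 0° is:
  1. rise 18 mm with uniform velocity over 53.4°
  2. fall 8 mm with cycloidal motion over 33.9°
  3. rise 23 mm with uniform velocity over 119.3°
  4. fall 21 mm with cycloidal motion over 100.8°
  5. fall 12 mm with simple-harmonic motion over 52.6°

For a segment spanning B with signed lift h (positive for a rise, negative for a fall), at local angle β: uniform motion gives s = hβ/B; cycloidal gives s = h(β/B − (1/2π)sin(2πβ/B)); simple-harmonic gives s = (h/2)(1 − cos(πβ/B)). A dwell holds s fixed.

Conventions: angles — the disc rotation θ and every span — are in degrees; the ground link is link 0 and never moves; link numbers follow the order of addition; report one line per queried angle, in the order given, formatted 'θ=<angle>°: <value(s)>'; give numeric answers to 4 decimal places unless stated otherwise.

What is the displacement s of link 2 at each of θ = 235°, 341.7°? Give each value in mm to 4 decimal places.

seg 1 [0°–53.4°] uniform, h=18: full span → s += 18 → s = 18.0000
seg 2 [53.4°–87.3°] cycloidal, h=-8: full span → s += -8 → s = 10.0000
seg 3 [87.3°–206.6°] uniform, h=23: full span → s += 23 → s = 33.0000
seg 4 [206.6°–307.4°] cycloidal, h=-21: θ=235° here. β=28.4, B=100.8. -21·(0.2817 − sin(2π·0.2817)/(2π)) = -2.6407 → s = 30.3593
seg 4 [206.6°–307.4°] cycloidal, h=-21: full span → s += -21 → s = 12.0000
seg 5 [307.4°–360°] simple-harmonic, h=-12: θ=341.7° here. β=34.3, B=52.6. -12/2·(1 − cos(π·0.6521)) = -8.7590 → s = 3.2410

θ=235°: 30.3593
θ=341.7°: 3.2410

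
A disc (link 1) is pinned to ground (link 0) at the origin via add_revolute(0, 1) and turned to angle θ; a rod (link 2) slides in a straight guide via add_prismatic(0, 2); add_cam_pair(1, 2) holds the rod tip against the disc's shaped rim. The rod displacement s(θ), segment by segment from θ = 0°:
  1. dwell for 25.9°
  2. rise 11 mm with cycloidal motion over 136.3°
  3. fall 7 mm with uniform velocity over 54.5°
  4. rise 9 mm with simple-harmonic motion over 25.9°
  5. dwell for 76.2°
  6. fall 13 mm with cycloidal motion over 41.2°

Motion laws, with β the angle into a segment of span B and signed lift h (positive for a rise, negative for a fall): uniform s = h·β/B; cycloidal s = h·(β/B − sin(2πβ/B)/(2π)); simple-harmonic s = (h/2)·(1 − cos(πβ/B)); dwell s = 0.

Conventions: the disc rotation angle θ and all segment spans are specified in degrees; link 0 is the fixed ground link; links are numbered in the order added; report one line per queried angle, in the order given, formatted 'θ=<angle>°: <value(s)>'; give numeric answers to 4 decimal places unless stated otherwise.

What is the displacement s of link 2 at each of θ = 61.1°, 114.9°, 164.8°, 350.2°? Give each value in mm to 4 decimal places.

segment 1 (0° to 25.9°, dwell): s unchanged at 0.0000
θ = 61.1° falls in segment 2 (25.9° to 162.2°, cycloidal, h = 11): β = 61.1 − 25.9 = 35.2°, B = 136.3°; Δs = 11·(0.2583 − sin(2π·0.2583)/(2π)) = 1.0924; s = 0.0000 + 1.0924 = 1.0924
θ = 114.9° falls in segment 2 (25.9° to 162.2°, cycloidal, h = 11): β = 114.9 − 25.9 = 89°, B = 136.3°; Δs = 11·(0.6530 − sin(2π·0.6530)/(2π)) = 8.6180; s = 0.0000 + 8.6180 = 8.6180
segment 2 (25.9° to 162.2°, cycloidal, h = 11) is passed completely: s = 0.0000 + (11) = 11.0000
θ = 164.8° falls in segment 3 (162.2° to 216.7°, uniform, h = -7): β = 164.8 − 162.2 = 2.6°, B = 54.5°; Δs = -7·2.6/54.5 = -0.3339; s = 11.0000 − 0.3339 = 10.6661
segment 3 (162.2° to 216.7°, uniform, h = -7) is passed completely: s = 11.0000 + (-7) = 4.0000
segment 4 (216.7° to 242.6°, simple-harmonic, h = 9) is passed completely: s = 4.0000 + (9) = 13.0000
segment 5 (242.6° to 318.8°, dwell): s unchanged at 13.0000
θ = 350.2° falls in segment 6 (318.8° to 360°, cycloidal, h = -13): β = 350.2 − 318.8 = 31.4°, B = 41.2°; Δs = -13·(0.7621 − sin(2π·0.7621)/(2π)) = -11.9708; s = 13.0000 − 11.9708 = 1.0292

θ=61.1°: 1.0924
θ=114.9°: 8.6180
θ=164.8°: 10.6661
θ=350.2°: 1.0292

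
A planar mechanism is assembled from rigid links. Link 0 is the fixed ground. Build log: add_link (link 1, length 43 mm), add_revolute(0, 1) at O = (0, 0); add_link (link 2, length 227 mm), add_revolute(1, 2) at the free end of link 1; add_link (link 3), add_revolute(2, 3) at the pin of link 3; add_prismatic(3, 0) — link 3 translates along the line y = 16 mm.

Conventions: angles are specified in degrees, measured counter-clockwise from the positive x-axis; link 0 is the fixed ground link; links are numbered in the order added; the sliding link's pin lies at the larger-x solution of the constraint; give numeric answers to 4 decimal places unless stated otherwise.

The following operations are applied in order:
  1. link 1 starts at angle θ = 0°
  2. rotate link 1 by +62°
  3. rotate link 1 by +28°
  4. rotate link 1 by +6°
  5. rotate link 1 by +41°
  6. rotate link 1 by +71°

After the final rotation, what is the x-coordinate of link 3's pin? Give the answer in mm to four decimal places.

geometry: r = 43 mm, L = 227 mm, e = 16 mm; θ starts at 0°
rotate link 1 by +62°: θ ← 0° +62° = 62°
rotate link 1 by +28°: θ ← 62° +28° = 90°
rotate link 1 by +6°: θ ← 90° +6° = 96°
rotate link 1 by +41°: θ ← 96° +41° = 137°
rotate link 1 by +71°: θ ← 137° +71° = 208°
crank pin P = (r cos θ, r sin θ) = (-37.966746, -20.187277)
h = r sin θ − e = -20.187277 − 16 = -36.187277
x = r cos θ + √(L² − h²) = -37.966746 + 224.097035 = 186.130288

186.1303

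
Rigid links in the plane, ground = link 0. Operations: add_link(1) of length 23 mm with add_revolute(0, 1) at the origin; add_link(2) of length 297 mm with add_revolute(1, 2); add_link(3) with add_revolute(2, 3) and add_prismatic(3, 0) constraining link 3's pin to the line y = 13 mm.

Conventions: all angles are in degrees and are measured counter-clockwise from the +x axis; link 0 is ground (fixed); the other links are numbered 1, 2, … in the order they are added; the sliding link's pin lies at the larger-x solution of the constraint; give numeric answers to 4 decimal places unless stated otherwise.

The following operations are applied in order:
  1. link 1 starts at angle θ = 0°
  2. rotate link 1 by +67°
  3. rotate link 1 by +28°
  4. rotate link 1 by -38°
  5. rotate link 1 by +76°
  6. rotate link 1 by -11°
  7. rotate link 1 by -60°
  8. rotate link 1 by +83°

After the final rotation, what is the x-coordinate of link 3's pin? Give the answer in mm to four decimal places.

geometry: r = 23 mm, L = 297 mm, e = 13 mm; θ starts at 0°
rotate link 1 by +67°: θ ← 0° +67° = 67°
rotate link 1 by +28°: θ ← 67° +28° = 95°
rotate link 1 by -38°: θ ← 95° -38° = 57°
rotate link 1 by +76°: θ ← 57° +76° = 133°
rotate link 1 by -11°: θ ← 133° -11° = 122°
rotate link 1 by -60°: θ ← 122° -60° = 62°
rotate link 1 by +83°: θ ← 62° +83° = 145°
crank pin P = (r cos θ, r sin θ) = (-18.840497, 13.192258)
h = r sin θ − e = 13.192258 − 13 = 0.192258
x = r cos θ + √(L² − h²) = -18.840497 + 296.999938 = 278.159441

278.1594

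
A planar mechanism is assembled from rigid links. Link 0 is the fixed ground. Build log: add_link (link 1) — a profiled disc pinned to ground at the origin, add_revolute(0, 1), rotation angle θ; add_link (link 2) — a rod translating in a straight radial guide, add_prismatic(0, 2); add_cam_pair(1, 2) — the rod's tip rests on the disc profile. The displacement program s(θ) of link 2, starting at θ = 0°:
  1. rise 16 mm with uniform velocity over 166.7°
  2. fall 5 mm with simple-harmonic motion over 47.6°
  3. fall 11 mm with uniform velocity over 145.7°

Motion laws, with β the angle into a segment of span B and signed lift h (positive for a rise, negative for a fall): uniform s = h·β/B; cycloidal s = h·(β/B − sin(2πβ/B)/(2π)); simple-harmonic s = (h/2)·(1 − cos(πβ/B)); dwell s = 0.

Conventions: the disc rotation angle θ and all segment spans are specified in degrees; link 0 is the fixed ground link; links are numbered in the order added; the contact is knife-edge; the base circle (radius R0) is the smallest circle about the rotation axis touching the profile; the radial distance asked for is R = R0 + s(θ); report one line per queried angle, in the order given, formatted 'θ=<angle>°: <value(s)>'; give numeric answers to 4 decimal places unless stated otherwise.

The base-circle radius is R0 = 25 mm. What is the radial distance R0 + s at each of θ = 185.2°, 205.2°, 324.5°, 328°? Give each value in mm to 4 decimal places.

seg 1 [0°–166.7°] uniform, h=16: full span → s += 16 → s = 16.0000
seg 2 [166.7°–214.3°] simple-harmonic, h=-5: θ=185.2° here. β=18.5, B=47.6. -5/2·(1 − cos(π·0.3887)) = -1.6432 → s = 14.3568
seg 2 [166.7°–214.3°] simple-harmonic, h=-5: θ=205.2° here. β=38.5, B=47.6. -5/2·(1 − cos(π·0.8088)) = -4.5625 → s = 11.4375
seg 2 [166.7°–214.3°] simple-harmonic, h=-5: full span → s += -5 → s = 11.0000
seg 3 [214.3°–360°] uniform, h=-11: θ=324.5° here. β=110.2, B=145.7. -11·110.2/145.7 = -8.3198 → s = 2.6802
seg 3 [214.3°–360°] uniform, h=-11: θ=328° here. β=113.7, B=145.7. -11·113.7/145.7 = -8.5841 → s = 2.4159
θ=185.2°: R = R0 + s = 25 + 14.3568 = 39.3568
θ=205.2°: R = R0 + s = 25 + 11.4375 = 36.4375
θ=324.5°: R = R0 + s = 25 + 2.6802 = 27.6802
θ=328°: R = R0 + s = 25 + 2.4159 = 27.4159

θ=185.2°: 39.3568
θ=205.2°: 36.4375
θ=324.5°: 27.6802
θ=328°: 27.4159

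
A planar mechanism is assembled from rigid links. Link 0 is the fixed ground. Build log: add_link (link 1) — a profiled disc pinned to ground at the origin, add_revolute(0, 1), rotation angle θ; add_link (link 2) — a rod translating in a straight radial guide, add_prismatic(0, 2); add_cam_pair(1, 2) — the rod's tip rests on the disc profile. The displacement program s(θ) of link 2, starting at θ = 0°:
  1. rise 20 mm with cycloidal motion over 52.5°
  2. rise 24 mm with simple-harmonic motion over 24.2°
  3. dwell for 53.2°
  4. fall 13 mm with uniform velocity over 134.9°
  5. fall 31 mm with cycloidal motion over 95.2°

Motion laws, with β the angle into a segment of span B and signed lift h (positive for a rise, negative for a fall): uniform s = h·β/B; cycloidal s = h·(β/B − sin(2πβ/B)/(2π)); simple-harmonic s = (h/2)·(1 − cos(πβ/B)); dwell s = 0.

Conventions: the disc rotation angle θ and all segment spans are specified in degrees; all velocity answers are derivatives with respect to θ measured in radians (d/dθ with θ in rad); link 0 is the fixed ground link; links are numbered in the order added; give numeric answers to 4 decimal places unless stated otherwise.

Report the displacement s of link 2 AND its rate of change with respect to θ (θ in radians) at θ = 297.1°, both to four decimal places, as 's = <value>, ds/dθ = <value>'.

seg 1 [0°–52.5°] cycloidal, h=20: full span → s += 20 → s = 20.0000
seg 2 [52.5°–76.7°] simple-harmonic, h=24: full span → s += 24 → s = 44.0000
seg 3 [76.7°–129.9°] dwell: s stays 44.0000
seg 4 [129.9°–264.8°] uniform, h=-13: full span → s += -13 → s = 31.0000
seg 5 [264.8°–360°] cycloidal, h=-31: θ=297.1° here. β=32.3, B=95.2. -31·(0.3393 − sin(2π·0.3393)/(2π)) = -6.3403 → s = 24.6597
velocity in seg [264.8°–360°] (cycloidal), θ in radians: β = 32.3° = 0.5637 rad, B = 95.2° = 1.6616 rad; ds/dθ = (h/B)(1 − cos(2πβ/B)) = ((-31)/1.6616)(1 − cos(2π·0.3393)) = -28.583489 mm/rad

s = 24.6597, ds/dθ = -28.5835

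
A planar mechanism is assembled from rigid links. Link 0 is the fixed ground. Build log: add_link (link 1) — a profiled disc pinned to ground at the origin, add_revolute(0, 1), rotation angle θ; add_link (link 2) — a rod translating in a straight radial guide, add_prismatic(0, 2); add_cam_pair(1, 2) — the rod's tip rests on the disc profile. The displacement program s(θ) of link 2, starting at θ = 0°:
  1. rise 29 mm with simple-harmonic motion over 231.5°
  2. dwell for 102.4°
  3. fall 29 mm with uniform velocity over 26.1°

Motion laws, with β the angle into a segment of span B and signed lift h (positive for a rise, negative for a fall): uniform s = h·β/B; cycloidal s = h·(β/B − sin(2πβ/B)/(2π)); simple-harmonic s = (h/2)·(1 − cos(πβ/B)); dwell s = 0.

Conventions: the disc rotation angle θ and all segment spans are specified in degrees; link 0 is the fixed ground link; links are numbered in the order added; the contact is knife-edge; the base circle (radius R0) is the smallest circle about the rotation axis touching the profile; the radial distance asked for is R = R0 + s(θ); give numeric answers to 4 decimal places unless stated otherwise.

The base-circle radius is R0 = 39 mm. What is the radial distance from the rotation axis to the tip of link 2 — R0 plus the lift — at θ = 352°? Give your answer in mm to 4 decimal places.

seg 1 [0°–231.5°] simple-harmonic, h=29: full span → s += 29 → s = 29.0000
seg 2 [231.5°–333.9°] dwell: s stays 29.0000
seg 3 [333.9°–360°] uniform, h=-29: θ=352° here. β=18.1, B=26.1. -29·18.1/26.1 = -20.1111 → s = 8.8889
R = R0 + s = 39 + 8.8889 = 47.8889

47.8889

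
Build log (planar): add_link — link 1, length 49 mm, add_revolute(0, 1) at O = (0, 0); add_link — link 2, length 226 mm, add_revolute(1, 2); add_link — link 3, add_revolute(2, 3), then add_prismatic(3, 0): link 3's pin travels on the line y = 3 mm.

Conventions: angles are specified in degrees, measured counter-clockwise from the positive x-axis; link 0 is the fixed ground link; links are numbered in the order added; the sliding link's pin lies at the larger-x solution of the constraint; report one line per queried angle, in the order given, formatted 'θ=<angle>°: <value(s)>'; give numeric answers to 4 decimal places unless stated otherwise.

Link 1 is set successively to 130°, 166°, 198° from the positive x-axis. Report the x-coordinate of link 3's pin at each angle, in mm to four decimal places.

geometry: r = 49 mm, L = 226 mm, e = 3 mm
θ=130°: crank pin P = (r cos θ, r sin θ) = (-31.496593, 37.536178)
θ=130°: h = r sin θ − e = 37.536178 − 3 = 34.536178
θ=130°: x = r cos θ + √(L² − h²) = -31.496593 + 223.345590 = 191.848997
θ=166°: crank pin P = (r cos θ, r sin θ) = (-47.544491, 11.854173)
θ=166°: h = r sin θ − e = 11.854173 − 3 = 8.854173
θ=166°: x = r cos θ + √(L² − h²) = -47.544491 + 225.826490 = 178.281999
θ=198°: crank pin P = (r cos θ, r sin θ) = (-46.601769, -15.141833)
θ=198°: h = r sin θ − e = -15.141833 − 3 = -18.141833
θ=198°: x = r cos θ + √(L² − h²) = -46.601769 + 225.270668 = 178.668899

θ=130°: 191.8490
θ=166°: 178.2820
θ=198°: 178.6689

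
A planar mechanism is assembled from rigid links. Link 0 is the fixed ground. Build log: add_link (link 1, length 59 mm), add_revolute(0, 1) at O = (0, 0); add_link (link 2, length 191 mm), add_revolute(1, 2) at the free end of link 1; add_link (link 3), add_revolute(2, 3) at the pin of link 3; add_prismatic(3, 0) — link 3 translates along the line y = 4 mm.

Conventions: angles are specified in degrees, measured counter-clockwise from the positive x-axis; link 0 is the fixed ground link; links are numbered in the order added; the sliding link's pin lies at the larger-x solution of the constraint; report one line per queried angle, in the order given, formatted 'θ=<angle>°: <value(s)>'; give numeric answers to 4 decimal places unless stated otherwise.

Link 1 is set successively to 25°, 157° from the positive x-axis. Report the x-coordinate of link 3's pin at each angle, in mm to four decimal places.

geometry: r = 59 mm, L = 191 mm, e = 4 mm
θ=25°: crank pin P = (r cos θ, r sin θ) = (53.472159, 24.934477)
θ=25°: h = r sin θ − e = 24.934477 − 4 = 20.934477
θ=25°: x = r cos θ + √(L² − h²) = 53.472159 + 189.849276 = 243.321436
θ=157°: crank pin P = (r cos θ, r sin θ) = (-54.309786, 23.053137)
θ=157°: h = r sin θ − e = 23.053137 − 4 = 19.053137
θ=157°: x = r cos θ + √(L² − h²) = -54.309786 + 190.047305 = 135.737518

θ=25°: 243.3214
θ=157°: 135.7375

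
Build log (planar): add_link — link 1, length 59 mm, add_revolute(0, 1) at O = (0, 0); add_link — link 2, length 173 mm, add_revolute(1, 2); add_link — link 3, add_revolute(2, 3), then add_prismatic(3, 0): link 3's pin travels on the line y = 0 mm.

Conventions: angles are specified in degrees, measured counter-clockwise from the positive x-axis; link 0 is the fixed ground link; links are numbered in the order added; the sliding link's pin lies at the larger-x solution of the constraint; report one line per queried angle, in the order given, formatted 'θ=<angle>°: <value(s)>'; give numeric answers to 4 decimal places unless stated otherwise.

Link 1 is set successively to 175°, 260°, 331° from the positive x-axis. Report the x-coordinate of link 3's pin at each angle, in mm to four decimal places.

geometry: r = 59 mm, L = 173 mm, e = 0 mm
θ=175°: crank pin P = (r cos θ, r sin θ) = (-58.775487, 5.142189)
θ=175°: h = r sin θ − e = 5.142189 − 0 = 5.142189
θ=175°: x = r cos θ + √(L² − h²) = -58.775487 + 172.923561 = 114.148074
θ=260°: crank pin P = (r cos θ, r sin θ) = (-10.245242, -58.103657)
θ=260°: h = r sin θ − e = -58.103657 − 0 = -58.103657
θ=260°: x = r cos θ + √(L² − h²) = -10.245242 + 162.950805 = 152.705563
θ=331°: crank pin P = (r cos θ, r sin θ) = (51.602563, -28.603768)
θ=331°: h = r sin θ − e = -28.603768 − 0 = -28.603768
θ=331°: x = r cos θ + √(L² − h²) = 51.602563 + 170.618945 = 222.221508

θ=175°: 114.1481
θ=260°: 152.7056
θ=331°: 222.2215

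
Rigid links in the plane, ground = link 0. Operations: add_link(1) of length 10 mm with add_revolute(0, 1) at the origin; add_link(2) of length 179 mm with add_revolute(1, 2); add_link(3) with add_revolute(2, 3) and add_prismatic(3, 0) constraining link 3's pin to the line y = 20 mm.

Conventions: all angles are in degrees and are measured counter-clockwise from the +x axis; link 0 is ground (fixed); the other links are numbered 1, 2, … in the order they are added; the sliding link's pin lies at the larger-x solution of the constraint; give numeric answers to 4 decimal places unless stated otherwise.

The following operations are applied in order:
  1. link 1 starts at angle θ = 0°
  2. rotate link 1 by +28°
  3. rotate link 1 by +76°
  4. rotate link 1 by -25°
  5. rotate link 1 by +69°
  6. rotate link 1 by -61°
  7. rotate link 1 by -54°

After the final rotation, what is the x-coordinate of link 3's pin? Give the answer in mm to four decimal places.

geometry: r = 10 mm, L = 179 mm, e = 20 mm; θ starts at 0°
rotate link 1 by +28°: θ ← 0° +28° = 28°
rotate link 1 by +76°: θ ← 28° +76° = 104°
rotate link 1 by -25°: θ ← 104° -25° = 79°
rotate link 1 by +69°: θ ← 79° +69° = 148°
rotate link 1 by -61°: θ ← 148° -61° = 87°
rotate link 1 by -54°: θ ← 87° -54° = 33°
crank pin P = (r cos θ, r sin θ) = (8.386706, 5.446390)
h = r sin θ − e = 5.446390 − 20 = -14.553610
x = r cos θ + √(L² − h²) = 8.386706 + 178.407378 = 186.794083

186.7941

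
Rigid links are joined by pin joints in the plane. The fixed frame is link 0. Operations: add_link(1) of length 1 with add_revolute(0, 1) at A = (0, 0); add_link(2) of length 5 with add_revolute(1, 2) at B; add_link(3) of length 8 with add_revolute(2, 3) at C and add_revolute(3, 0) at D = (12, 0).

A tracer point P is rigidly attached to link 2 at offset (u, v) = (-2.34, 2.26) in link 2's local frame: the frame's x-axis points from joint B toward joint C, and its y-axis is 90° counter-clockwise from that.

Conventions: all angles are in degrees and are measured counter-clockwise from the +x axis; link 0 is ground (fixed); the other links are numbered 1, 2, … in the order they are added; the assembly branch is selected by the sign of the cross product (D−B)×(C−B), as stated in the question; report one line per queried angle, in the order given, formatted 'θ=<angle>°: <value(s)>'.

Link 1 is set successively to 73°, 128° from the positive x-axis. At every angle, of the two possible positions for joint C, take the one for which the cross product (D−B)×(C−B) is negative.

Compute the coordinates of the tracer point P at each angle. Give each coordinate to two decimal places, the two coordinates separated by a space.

A=(0,0), D=(12.00,0)
θ=73°: B = A + 1.00·(cos73°, sin73°) = (0.2924, 0.9563)
θ=73°: |BD| = 11.7466
θ=73°: circle(B,5.00) ∩ circle(D,8.00): a=4.2133, h=2.6923
θ=73°:   candidates: C₊=(4.7108,3.2967) cross=31.625; C₋=(4.2725,-2.0701) cross=-31.625
θ=73°:   branch - wants cross < 0 → take C=(4.2725,-2.0701) (cross=-31.625)
θ=73°: ex = (C−B)/|BC| = (0.7960,-0.6053); ey = (0.6053,0.7960)
θ=73°: P = B + -2.34·ex + 2.26·ey = (-0.2024,4.1716)
θ=128°: B = A + 1.00·(cos128°, sin128°) = (-0.6157, 0.7880)
θ=128°: |BD| = 12.6402
θ=128°: circle(B,5.00) ∩ circle(D,8.00): a=4.7774, h=1.4752
θ=128°:   candidates: C₊=(4.2444,1.9625) cross=18.647; C₋=(4.0605,-0.9821) cross=-18.647
θ=128°:   branch - wants cross < 0 → take C=(4.0605,-0.9821) (cross=-18.647)
θ=128°: ex = (C−B)/|BC| = (0.9352,-0.3540); ey = (0.3540,0.9352)
θ=128°: P = B + -2.34·ex + 2.26·ey = (-2.0040,3.7301)

θ=73°: -0.20 4.17
θ=128°: -2.00 3.73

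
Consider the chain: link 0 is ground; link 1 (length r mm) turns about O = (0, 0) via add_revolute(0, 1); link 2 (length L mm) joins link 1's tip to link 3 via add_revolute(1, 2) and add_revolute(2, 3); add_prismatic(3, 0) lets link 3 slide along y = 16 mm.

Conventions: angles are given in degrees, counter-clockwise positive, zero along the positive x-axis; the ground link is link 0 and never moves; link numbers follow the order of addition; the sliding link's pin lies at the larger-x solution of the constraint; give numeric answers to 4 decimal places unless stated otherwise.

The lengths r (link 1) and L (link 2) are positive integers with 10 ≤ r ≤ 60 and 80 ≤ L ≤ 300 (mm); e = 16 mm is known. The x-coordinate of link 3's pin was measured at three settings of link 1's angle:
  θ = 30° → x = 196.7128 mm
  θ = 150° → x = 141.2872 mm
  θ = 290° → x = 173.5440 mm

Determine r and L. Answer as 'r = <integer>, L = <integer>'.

constraint per measurement: (x − r cos θ)² + (r sin θ − e)² = L²
subtracting the θ₁ and θ₂ equations cancels the r² and L² terms:
r = (x₁² − x₂²) / (2[(x₁cos θ₁ + e sin θ₁) − (x₂cos θ₂ + e sin θ₂)]) = 32.0000 → r = 32
L² = (x₁ − r cos θ₁)² + (r sin θ₁ − e)² = 28560.9956 → L = 169.0000 → L = 169
check at θ₃=290°: x = 173.5440 (printed 173.5440) ✓

r = 32, L = 169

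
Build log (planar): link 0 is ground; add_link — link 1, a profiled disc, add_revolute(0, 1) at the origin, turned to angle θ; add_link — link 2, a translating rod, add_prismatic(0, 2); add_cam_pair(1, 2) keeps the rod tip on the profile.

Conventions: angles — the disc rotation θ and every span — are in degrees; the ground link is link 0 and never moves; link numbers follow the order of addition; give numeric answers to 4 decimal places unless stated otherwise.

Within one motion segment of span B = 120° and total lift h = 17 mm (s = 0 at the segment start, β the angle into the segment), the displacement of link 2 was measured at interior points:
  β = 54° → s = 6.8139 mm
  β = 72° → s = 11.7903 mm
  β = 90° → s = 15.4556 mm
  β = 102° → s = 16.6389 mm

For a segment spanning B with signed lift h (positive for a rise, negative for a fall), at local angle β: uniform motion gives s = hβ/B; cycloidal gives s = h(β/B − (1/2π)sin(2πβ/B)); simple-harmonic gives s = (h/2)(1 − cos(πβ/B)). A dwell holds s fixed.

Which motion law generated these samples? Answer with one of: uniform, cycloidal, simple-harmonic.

candidates at β/B = r: uniform s = h·r (linear in β); cycloidal s = h·(r − sin(2πr)/(2π)); simple-harmonic s = (h/2)(1 − cos(πr))
β=54°: printed 6.8139 | uniform 7.6500, cycloidal 6.8139, simple-harmonic 7.1703
β=72°: printed 11.7903 | uniform 10.2000, cycloidal 11.7903, simple-harmonic 11.1266
β=90°: printed 15.4556 | uniform 12.7500, cycloidal 15.4556, simple-harmonic 14.5104
β=102°: printed 16.6389 | uniform 14.4500, cycloidal 16.6389, simple-harmonic 16.0736
only one law matches every sample → cycloidal

cycloidal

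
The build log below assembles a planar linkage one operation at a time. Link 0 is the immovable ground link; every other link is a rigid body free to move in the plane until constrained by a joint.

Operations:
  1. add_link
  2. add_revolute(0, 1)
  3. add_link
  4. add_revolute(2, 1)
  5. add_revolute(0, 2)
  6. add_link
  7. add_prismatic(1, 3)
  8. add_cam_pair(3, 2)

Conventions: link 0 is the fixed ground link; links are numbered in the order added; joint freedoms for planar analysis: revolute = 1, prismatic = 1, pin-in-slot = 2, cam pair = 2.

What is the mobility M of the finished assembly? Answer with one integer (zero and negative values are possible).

link 0 = ground. State L|J1|J2 = 1|0|0
+link1  2|0|0
R(0,1) f=1→J1  2|1|0
+link2  3|1|0
R(2,1) f=1→J1  3|2|0
R(0,2) f=1→J1  3|3|0
+link3  4|3|0
P(1,3) f=1→J1  4|4|0
C(3,2) f=2→J2  4|4|1
M = 3(4−1)−2·4−1 = 9−8−1 = 0

M = 0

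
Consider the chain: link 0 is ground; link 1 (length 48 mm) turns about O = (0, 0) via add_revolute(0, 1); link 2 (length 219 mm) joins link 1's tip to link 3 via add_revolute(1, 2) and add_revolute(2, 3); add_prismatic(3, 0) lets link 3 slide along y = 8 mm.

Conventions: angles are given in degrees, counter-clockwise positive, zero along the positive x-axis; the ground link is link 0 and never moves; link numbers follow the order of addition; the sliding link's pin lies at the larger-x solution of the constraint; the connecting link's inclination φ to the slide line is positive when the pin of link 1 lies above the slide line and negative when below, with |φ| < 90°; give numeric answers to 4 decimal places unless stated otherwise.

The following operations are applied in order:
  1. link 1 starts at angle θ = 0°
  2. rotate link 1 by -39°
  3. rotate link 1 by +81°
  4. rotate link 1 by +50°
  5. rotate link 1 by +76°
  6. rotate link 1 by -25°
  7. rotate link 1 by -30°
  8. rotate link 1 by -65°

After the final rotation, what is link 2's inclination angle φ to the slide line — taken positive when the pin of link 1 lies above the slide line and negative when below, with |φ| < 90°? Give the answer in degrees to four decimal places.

geometry: r = 48 mm, L = 219 mm, e = 8 mm; θ starts at 0°
rotate link 1 by -39°: θ ← 0° -39° = -39°
rotate link 1 by +81°: θ ← -39° +81° = 42°
rotate link 1 by +50°: θ ← 42° +50° = 92°
rotate link 1 by +76°: θ ← 92° +76° = 168°
rotate link 1 by -25°: θ ← 168° -25° = 143°
rotate link 1 by -30°: θ ← 143° -30° = 113°
rotate link 1 by -65°: θ ← 113° -65° = 48°
h = r sin θ − e = 35.670952 − 8 = 27.670952
sin φ = h / L = 27.670952 / 219 = 0.12635138
φ = arcsin(0.12635138) = 7.258803°

7.2588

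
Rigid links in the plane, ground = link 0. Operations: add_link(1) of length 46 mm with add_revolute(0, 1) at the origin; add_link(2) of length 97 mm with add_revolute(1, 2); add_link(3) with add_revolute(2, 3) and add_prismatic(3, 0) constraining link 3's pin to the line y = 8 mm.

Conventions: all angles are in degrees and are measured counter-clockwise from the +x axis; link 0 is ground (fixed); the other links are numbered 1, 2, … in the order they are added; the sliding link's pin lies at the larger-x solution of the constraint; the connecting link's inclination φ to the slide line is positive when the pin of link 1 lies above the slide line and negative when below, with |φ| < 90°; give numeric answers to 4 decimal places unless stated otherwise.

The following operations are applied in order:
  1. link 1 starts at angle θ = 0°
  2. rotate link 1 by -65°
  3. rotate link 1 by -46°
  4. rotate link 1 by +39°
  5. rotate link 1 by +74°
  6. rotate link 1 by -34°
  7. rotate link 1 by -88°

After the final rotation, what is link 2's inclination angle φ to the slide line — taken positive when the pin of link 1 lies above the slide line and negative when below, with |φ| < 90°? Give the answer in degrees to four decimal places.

geometry: r = 46 mm, L = 97 mm, e = 8 mm; θ starts at 0°
rotate link 1 by -65°: θ ← 0° -65° = -65°
rotate link 1 by -46°: θ ← -65° -46° = -111°
rotate link 1 by +39°: θ ← -111° +39° = -72°
rotate link 1 by +74°: θ ← -72° +74° = 2°
rotate link 1 by -34°: θ ← 2° -34° = -32°
rotate link 1 by -88°: θ ← -32° -88° = -120°
h = r sin θ − e = -39.837169 − 8 = -47.837169
sin φ = h / L = -47.837169 / 97 = -0.49316669
φ = arcsin(-0.49316669) = -29.548932°

-29.5489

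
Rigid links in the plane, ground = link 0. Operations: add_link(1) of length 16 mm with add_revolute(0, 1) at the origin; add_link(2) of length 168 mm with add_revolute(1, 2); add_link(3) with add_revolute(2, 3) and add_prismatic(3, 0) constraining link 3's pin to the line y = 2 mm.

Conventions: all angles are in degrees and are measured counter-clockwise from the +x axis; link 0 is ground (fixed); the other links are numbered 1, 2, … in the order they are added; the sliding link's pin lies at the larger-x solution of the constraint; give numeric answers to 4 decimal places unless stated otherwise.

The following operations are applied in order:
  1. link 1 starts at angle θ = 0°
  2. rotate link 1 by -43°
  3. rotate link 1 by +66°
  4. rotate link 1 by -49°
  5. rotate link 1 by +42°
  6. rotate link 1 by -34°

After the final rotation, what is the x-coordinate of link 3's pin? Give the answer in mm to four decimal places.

geometry: r = 16 mm, L = 168 mm, e = 2 mm; θ starts at 0°
rotate link 1 by -43°: θ ← 0° -43° = -43°
rotate link 1 by +66°: θ ← -43° +66° = 23°
rotate link 1 by -49°: θ ← 23° -49° = -26°
rotate link 1 by +42°: θ ← -26° +42° = 16°
rotate link 1 by -34°: θ ← 16° -34° = -18°
crank pin P = (r cos θ, r sin θ) = (15.216904, -4.944272)
h = r sin θ − e = -4.944272 − 2 = -6.944272
x = r cos θ + √(L² − h²) = 15.216904 + 167.856418 = 183.073322

183.0733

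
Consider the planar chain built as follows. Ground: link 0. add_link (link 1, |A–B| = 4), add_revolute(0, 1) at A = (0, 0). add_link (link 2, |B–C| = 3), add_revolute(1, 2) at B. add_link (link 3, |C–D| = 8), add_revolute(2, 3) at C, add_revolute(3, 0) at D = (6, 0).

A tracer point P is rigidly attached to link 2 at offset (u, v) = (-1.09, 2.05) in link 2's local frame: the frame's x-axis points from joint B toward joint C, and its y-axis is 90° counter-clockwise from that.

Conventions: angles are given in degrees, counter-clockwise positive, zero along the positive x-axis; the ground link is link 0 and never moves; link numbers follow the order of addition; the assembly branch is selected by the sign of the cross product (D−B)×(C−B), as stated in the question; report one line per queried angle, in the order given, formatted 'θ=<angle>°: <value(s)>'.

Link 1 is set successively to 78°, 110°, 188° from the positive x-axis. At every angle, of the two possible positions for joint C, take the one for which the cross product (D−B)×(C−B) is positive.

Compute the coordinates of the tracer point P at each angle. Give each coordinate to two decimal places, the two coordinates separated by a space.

A=(0,0), D=(6.00,0)
θ=78°: B = A + 4.00·(cos78°, sin78°) = (0.8316, 3.9126)
θ=78°: |BD| = 6.4823
θ=78°: circle(B,3.00) ∩ circle(D,8.00): a=-1.0012, h=2.8280
θ=78°:   candidates: C₊=(1.7403,6.7717) cross=18.332; C₋=(-1.6735,2.2621) cross=-18.332
θ=78°:   branch + wants cross > 0 → take C=(1.7403,6.7717) (cross=18.332)
θ=78°: ex = (C−B)/|BC| = (0.3029,0.9530); ey = (-0.9530,0.3029)
θ=78°: P = B + -1.09·ex + 2.05·ey = (-1.4522,3.4947)
θ=110°: B = A + 4.00·(cos110°, sin110°) = (-1.3681, 3.7588)
θ=110°: |BD| = 8.2715
θ=110°: circle(B,3.00) ∩ circle(D,8.00): a=0.8110, h=2.8883
θ=110°:   candidates: C₊=(0.6669,5.9631) cross=23.890; C₋=(-1.9581,0.8174) cross=-23.890
θ=110°:   branch + wants cross > 0 → take C=(0.6669,5.9631) (cross=23.890)
θ=110°: ex = (C−B)/|BC| = (0.6783,0.7348); ey = (-0.7348,0.6783)
θ=110°: P = B + -1.09·ex + 2.05·ey = (-3.6137,4.3484)
θ=188°: B = A + 4.00·(cos188°, sin188°) = (-3.9611, -0.5567)
θ=188°: |BD| = 9.9766
θ=188°: circle(B,3.00) ∩ circle(D,8.00): a=2.2319, h=2.0047
θ=188°:   candidates: C₊=(-1.8445,1.5694) cross=20.000; C₋=(-1.6208,-2.4337) cross=-20.000
θ=188°:   branch + wants cross > 0 → take C=(-1.8445,1.5694) (cross=20.000)
θ=188°: ex = (C−B)/|BC| = (0.7055,0.7087); ey = (-0.7087,0.7055)
θ=188°: P = B + -1.09·ex + 2.05·ey = (-6.1829,0.1171)

θ=78°: -1.45 3.49
θ=110°: -3.61 4.35
θ=188°: -6.18 0.12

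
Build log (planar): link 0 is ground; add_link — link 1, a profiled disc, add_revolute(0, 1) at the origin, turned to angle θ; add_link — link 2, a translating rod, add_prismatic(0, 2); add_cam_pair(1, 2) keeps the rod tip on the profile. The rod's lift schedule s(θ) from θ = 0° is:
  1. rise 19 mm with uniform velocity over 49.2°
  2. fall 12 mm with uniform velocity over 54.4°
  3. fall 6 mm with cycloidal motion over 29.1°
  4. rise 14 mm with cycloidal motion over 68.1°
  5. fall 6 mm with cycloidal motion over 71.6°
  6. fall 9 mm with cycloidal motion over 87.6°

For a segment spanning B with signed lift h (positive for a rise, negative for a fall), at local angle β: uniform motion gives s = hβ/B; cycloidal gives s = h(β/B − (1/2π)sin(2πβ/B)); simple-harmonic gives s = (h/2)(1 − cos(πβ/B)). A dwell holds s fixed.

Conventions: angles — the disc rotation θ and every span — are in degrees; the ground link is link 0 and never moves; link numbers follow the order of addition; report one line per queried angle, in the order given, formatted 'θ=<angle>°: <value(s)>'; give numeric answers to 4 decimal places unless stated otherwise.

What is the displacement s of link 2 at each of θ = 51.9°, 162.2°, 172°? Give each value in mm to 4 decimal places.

seg 1 [0°–49.2°] uniform, h=19: full span → s += 19 → s = 19.0000
seg 2 [49.2°–103.6°] uniform, h=-12: θ=51.9° here. β=2.7, B=54.4. -12·2.7/54.4 = -0.5956 → s = 18.4044
seg 2 [49.2°–103.6°] uniform, h=-12: full span → s += -12 → s = 7.0000
seg 3 [103.6°–132.7°] cycloidal, h=-6: full span → s += -6 → s = 1.0000
seg 4 [132.7°–200.8°] cycloidal, h=14: θ=162.2° here. β=29.5, B=68.1. 14·(0.4332 − sin(2π·0.4332)/(2π)) = 5.1565 → s = 6.1565
seg 4 [132.7°–200.8°] cycloidal, h=14: θ=172° here. β=39.3, B=68.1. 14·(0.5771 − sin(2π·0.5771)/(2π)) = 9.1169 → s = 10.1169

θ=51.9°: 18.4044
θ=162.2°: 6.1565
θ=172°: 10.1169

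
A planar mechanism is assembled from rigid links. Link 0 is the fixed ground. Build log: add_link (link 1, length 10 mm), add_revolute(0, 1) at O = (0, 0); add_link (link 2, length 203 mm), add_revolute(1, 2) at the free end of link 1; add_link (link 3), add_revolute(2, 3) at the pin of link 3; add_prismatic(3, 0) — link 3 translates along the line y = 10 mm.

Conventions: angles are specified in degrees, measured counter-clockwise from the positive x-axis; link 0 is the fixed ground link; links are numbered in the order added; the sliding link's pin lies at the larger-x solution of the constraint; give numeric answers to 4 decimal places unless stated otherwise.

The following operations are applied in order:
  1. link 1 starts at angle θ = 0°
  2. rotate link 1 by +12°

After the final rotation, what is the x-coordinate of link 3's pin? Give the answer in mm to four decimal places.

geometry: r = 10 mm, L = 203 mm, e = 10 mm; θ starts at 0°
rotate link 1 by +12°: θ ← 0° +12° = 12°
crank pin P = (r cos θ, r sin θ) = (9.781476, 2.079117)
h = r sin θ − e = 2.079117 − 10 = -7.920883
x = r cos θ + √(L² − h²) = 9.781476 + 202.845408 = 212.626884

212.6269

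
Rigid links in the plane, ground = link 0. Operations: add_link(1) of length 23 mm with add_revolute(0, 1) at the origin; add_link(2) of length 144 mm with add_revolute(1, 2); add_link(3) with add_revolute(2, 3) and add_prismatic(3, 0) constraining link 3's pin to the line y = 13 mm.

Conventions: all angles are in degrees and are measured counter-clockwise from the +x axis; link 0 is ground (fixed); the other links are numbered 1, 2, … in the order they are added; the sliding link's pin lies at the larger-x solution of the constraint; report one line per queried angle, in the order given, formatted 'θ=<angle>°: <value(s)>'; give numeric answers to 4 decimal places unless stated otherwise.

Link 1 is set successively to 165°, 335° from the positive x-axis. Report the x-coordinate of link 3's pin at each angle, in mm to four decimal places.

geometry: r = 23 mm, L = 144 mm, e = 13 mm
θ=165°: crank pin P = (r cos θ, r sin θ) = (-22.216294, 5.952838)
θ=165°: h = r sin θ − e = 5.952838 − 13 = -7.047162
θ=165°: x = r cos θ + √(L² − h²) = -22.216294 + 143.827457 = 121.611163
θ=335°: crank pin P = (r cos θ, r sin θ) = (20.845079, -9.720220)
θ=335°: h = r sin θ − e = -9.720220 − 13 = -22.720220
θ=335°: x = r cos θ + √(L² − h²) = 20.845079 + 142.196314 = 163.041393

θ=165°: 121.6112
θ=335°: 163.0414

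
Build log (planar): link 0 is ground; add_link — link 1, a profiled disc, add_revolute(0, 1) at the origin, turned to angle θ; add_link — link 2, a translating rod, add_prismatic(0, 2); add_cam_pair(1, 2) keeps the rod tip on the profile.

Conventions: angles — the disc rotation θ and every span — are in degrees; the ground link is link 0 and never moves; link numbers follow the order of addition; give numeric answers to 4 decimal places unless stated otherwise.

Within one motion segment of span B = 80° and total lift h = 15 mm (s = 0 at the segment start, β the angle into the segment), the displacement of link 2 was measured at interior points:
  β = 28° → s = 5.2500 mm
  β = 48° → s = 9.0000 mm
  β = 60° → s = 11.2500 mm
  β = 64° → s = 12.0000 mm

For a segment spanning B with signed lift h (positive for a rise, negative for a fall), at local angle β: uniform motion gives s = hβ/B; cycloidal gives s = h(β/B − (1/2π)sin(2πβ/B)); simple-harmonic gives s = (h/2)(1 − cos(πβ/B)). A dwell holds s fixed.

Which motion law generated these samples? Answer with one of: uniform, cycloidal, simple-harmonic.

candidates at β/B = r: uniform s = h·r (linear in β); cycloidal s = h·(r − sin(2πr)/(2π)); simple-harmonic s = (h/2)(1 − cos(πr))
β=28°: printed 5.2500 | uniform 5.2500, cycloidal 3.3186, simple-harmonic 4.0951
β=48°: printed 9.0000 | uniform 9.0000, cycloidal 10.4032, simple-harmonic 9.8176
β=60°: printed 11.2500 | uniform 11.2500, cycloidal 13.6373, simple-harmonic 12.8033
β=64°: printed 12.0000 | uniform 12.0000, cycloidal 14.2705, simple-harmonic 13.5676
only one law matches every sample → uniform

uniform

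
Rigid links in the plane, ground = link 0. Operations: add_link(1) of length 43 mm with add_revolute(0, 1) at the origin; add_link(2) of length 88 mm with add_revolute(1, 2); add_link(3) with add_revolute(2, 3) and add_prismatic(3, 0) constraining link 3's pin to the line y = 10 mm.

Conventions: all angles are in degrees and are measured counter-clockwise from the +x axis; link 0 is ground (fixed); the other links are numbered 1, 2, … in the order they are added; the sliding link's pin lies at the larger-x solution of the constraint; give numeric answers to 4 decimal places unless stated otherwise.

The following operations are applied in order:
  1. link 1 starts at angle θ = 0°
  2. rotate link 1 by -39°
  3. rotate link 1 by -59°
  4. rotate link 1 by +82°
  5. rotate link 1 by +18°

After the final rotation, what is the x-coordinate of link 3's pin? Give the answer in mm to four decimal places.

geometry: r = 43 mm, L = 88 mm, e = 10 mm; θ starts at 0°
rotate link 1 by -39°: θ ← 0° -39° = -39°
rotate link 1 by -59°: θ ← -39° -59° = -98°
rotate link 1 by +82°: θ ← -98° +82° = -16°
rotate link 1 by +18°: θ ← -16° +18° = 2°
crank pin P = (r cos θ, r sin θ) = (42.973806, 1.500678)
h = r sin θ − e = 1.500678 − 10 = -8.499322
x = r cos θ + √(L² − h²) = 42.973806 + 87.588592 = 130.562398

130.5624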